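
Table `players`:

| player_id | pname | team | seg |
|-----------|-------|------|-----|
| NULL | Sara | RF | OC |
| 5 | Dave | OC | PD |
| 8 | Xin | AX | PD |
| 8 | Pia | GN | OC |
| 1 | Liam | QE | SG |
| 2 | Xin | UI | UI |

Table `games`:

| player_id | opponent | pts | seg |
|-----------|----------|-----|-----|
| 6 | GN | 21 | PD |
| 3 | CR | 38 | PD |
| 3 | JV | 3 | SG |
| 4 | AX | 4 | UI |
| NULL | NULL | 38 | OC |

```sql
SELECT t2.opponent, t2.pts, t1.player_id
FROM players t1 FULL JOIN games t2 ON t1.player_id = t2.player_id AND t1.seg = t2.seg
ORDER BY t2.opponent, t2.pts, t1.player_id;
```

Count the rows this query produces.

11

FULL OUTER JOIN keeps every row from both sides; unmatched rows get NULL for the other side's columns.
Matching on t1.player_id = t2.player_id AND t1.seg = t2.seg. A NULL in a compared column never satisfies the condition.
Matched pairs: 0; unmatched t1 rows kept: 6; unmatched t2 rows kept: 5.
Total: 0 matched + 11 padded = 11 rows.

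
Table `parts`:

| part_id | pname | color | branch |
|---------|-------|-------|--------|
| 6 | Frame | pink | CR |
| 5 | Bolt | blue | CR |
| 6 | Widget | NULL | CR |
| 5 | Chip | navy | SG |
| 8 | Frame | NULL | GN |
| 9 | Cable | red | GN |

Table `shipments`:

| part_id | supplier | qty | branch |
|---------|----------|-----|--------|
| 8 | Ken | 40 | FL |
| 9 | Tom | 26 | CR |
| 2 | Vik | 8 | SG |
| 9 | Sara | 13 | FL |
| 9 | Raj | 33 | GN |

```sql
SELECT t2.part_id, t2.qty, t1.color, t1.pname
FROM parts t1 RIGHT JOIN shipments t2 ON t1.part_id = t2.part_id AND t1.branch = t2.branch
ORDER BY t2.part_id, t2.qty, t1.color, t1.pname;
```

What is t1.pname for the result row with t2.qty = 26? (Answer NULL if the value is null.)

NULL

RIGHT JOIN keeps every row from `shipments`; unmatched rows get NULL for `parts`'s columns.
Matching on t1.part_id = t2.part_id AND t1.branch = t2.branch.
- t1 row (part_id=6, branch=CR): no match.
- t1 row (part_id=5, branch=CR): no match.
- t1 row (part_id=6, branch=CR): no match.
- t1 row (part_id=5, branch=SG): no match.
- t1 row (part_id=8, branch=GN): no match.
- t1 row (part_id=9, branch=GN): matches 1 t2 row(s) → 1 output row(s).
- 4 row(s) from t2 found no t1 partner → padded with NULL.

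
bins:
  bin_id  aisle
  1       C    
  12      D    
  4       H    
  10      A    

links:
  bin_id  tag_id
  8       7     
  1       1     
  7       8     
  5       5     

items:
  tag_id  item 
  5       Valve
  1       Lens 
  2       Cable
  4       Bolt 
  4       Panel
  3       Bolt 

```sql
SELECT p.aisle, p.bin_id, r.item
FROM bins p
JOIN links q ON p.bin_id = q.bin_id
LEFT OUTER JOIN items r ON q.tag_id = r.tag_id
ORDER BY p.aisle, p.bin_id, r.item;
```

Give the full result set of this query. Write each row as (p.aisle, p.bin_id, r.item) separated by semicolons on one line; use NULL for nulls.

Evaluate left to right. First `bins p INNER JOIN links q` on bin_id: 1 row(s).
Then LEFT JOIN `items r` on tag_id: each of those 1 rows is kept; rows whose q.tag_id has no match in r get NULL for r's columns.

(C, 1, Lens)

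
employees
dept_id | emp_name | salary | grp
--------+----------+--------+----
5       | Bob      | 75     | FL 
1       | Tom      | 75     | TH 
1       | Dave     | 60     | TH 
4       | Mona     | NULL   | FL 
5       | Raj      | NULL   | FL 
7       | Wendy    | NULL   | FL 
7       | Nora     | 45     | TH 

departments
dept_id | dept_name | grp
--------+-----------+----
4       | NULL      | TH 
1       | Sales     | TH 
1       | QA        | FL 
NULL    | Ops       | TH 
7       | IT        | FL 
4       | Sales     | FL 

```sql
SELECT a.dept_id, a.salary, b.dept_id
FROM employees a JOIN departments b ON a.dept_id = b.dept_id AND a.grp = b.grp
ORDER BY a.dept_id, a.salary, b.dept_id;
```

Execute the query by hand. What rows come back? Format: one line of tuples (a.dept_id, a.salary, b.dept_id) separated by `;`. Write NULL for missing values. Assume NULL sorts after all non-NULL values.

(1, 60, 1); (1, 75, 1); (4, NULL, 4); (7, NULL, 7)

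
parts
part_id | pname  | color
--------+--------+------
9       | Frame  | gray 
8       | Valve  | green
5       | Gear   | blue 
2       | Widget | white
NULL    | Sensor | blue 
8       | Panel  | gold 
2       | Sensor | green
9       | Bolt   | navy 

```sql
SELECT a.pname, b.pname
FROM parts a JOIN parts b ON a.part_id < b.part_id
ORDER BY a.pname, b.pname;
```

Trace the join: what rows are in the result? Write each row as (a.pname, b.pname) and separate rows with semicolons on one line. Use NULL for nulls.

INNER JOIN keeps only pairs where the ON condition holds.
Matching on a.part_id < b.part_id. A NULL in a compared column never satisfies the condition.
- a[0] part_id=9 → no match; dropped.
- a[1] part_id=8 → 2 match(es) in b → 2 row(s).
- a[2] part_id=5 → 4 match(es) in b → 4 row(s).
- a[3] part_id=2 → 5 match(es) in b → 5 row(s).
- a[4] part_id=NULL → no match; dropped.
- a[5] part_id=8 → 2 match(es) in b → 2 row(s).
- a[6] part_id=2 → 5 match(es) in b → 5 row(s).
- a[7] part_id=9 → no match; dropped.

(Gear, Bolt); (Gear, Frame); (Gear, Panel); (Gear, Valve); (Panel, Bolt); (Panel, Frame); (Sensor, Bolt); (Sensor, Frame); (Sensor, Gear); (Sensor, Panel); (Sensor, Valve); (Valve, Bolt); (Valve, Frame); (Widget, Bolt); (Widget, Frame); (Widget, Gear); (Widget, Panel); (Widget, Valve)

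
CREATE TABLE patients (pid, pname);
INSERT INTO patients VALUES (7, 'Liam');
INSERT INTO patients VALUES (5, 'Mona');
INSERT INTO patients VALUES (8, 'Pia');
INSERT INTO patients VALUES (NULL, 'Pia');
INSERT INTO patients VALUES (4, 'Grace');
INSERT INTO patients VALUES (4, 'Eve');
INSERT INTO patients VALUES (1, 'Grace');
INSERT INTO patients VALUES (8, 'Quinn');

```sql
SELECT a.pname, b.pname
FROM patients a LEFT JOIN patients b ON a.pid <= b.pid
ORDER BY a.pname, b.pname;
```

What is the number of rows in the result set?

31

LEFT JOIN keeps every row from `patients a`; unmatched rows get NULL for `patients b`'s columns.
Matching on a.pid <= b.pid. A NULL in a compared column never satisfies the condition.
- a row (pid=7): matches 3 b row(s) → 3 output row(s).
- a row (pid=5): matches 4 b row(s) → 4 output row(s).
- a row (pid=8): matches 2 b row(s) → 2 output row(s).
- a row (pid=NULL): no match → kept, b columns NULL.
- a row (pid=4): matches 6 b row(s) → 6 output row(s).
- a row (pid=4): matches 6 b row(s) → 6 output row(s).
- a row (pid=1): matches 7 b row(s) → 7 output row(s).
- a row (pid=8): matches 2 b row(s) → 2 output row(s).
Total: 30 matched + 1 padded = 31 rows.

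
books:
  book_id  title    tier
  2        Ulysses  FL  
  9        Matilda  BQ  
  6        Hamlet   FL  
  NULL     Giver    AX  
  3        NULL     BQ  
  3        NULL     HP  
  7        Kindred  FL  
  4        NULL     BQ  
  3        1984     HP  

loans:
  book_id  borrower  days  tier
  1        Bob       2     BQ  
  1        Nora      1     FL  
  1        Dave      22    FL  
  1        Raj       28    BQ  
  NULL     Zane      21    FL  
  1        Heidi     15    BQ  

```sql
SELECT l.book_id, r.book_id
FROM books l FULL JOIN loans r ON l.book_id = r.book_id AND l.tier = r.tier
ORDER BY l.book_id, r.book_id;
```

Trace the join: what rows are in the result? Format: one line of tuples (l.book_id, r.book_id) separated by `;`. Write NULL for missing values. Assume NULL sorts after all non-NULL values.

(2, NULL); (3, NULL); (3, NULL); (3, NULL); (4, NULL); (6, NULL); (7, NULL); (9, NULL); (NULL, 1); (NULL, 1); (NULL, 1); (NULL, 1); (NULL, 1); (NULL, NULL); (NULL, NULL)

FULL OUTER JOIN keeps every row from both sides; unmatched rows get NULL for the other side's columns.
Matching on l.book_id = r.book_id AND l.tier = r.tier. A NULL in a compared column never satisfies the condition.
- book_id=2, tier=FL: no r row matches, row kept with r columns NULL.
- book_id=9, tier=BQ: no r row matches, row kept with r columns NULL.
- book_id=6, tier=FL: no r row matches, row kept with r columns NULL.
- book_id=NULL, tier=AX: no r row matches, row kept with r columns NULL.
- book_id=3, tier=BQ: no r row matches, row kept with r columns NULL.
- book_id=3, tier=HP: no r row matches, row kept with r columns NULL.
- book_id=7, tier=FL: no r row matches, row kept with r columns NULL.
- book_id=4, tier=BQ: no r row matches, row kept with r columns NULL.
- book_id=3, tier=HP: no r row matches, row kept with r columns NULL.
- 6 r row(s) had no l match → kept, l columns NULL.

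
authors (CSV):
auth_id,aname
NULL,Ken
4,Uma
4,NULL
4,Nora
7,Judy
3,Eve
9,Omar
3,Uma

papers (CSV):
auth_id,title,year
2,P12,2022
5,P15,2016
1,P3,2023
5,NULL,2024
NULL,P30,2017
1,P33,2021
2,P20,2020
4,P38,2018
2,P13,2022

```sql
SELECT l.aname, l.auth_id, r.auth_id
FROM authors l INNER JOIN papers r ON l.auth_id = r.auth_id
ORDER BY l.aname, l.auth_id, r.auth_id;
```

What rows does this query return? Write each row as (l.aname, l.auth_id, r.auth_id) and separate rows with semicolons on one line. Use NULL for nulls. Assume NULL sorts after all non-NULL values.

INNER JOIN keeps only pairs where the ON condition holds.
Matching on l.auth_id = r.auth_id. A NULL in a compared column never satisfies the condition.
- l[0] auth_id=NULL → no match; dropped.
- l[1] auth_id=4 → 1 match(es) in r → 1 row(s).
- l[2] auth_id=4 → 1 match(es) in r → 1 row(s).
- l[3] auth_id=4 → 1 match(es) in r → 1 row(s).
- l[4] auth_id=7 → no match; dropped.
- l[5] auth_id=3 → no match; dropped.
- l[6] auth_id=9 → no match; dropped.
- l[7] auth_id=3 → no match; dropped.
After projecting and ordering:
l.aname | l.auth_id | r.auth_id
Nora | 4 | 4
Uma | 4 | 4
NULL | 4 | 4

(Nora, 4, 4); (Uma, 4, 4); (NULL, 4, 4)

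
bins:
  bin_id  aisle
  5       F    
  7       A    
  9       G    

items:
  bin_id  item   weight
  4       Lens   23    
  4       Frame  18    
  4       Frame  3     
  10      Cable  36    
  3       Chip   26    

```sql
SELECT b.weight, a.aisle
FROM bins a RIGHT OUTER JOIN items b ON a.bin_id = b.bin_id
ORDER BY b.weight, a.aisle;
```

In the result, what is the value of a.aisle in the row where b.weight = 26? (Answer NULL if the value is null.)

NULL

RIGHT JOIN keeps every row from `items`; unmatched rows get NULL for `bins`'s columns.
Matching on a.bin_id = b.bin_id.
Matched pairs: 0; unmatched b rows kept: 5.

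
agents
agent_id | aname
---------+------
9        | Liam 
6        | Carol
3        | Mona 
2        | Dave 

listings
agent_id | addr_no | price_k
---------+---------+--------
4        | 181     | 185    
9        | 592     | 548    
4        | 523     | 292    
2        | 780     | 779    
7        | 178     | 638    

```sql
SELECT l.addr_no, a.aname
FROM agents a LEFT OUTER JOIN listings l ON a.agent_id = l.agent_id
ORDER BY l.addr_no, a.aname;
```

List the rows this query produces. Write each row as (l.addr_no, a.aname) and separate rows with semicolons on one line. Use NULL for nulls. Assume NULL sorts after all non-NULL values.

(592, Liam); (780, Dave); (NULL, Carol); (NULL, Mona)

LEFT JOIN keeps every row from `agents`; unmatched rows get NULL for `listings`'s columns.
Matching on a.agent_id = l.agent_id.
Matched pairs: 2; unmatched a rows kept: 2.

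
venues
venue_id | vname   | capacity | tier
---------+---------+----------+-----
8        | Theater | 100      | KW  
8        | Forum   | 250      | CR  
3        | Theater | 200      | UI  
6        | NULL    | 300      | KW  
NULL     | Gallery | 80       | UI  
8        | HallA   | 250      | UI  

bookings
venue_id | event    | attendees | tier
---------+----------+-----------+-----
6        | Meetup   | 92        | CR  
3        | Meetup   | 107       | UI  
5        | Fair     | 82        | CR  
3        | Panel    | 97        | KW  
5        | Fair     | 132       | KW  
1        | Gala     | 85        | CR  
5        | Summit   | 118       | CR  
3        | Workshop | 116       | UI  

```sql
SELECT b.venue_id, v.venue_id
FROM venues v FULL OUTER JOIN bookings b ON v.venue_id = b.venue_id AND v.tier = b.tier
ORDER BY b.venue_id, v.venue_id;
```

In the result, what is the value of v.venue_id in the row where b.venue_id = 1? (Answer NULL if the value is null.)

NULL

FULL OUTER JOIN keeps every row from both sides; unmatched rows get NULL for the other side's columns.
Matching on v.venue_id = b.venue_id AND v.tier = b.tier. A NULL in a compared column never satisfies the condition.
Matched pairs: 2; unmatched v rows kept: 5; unmatched b rows kept: 6.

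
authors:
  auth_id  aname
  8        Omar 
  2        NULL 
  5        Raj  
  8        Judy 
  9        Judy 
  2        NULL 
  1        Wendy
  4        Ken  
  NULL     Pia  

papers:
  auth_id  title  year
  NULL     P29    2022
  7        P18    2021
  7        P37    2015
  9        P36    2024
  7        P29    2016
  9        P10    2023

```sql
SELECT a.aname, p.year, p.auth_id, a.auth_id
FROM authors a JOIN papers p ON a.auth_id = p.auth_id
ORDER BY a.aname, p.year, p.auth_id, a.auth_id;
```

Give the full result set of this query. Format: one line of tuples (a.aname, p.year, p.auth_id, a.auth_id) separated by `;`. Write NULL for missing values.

(Judy, 2023, 9, 9); (Judy, 2024, 9, 9)

INNER JOIN keeps only pairs where the ON condition holds.
Matching on a.auth_id = p.auth_id. A NULL in a compared column never satisfies the condition.
- a[0] auth_id=8 → no match; dropped.
- a[1] auth_id=2 → no match; dropped.
- a[2] auth_id=5 → no match; dropped.
- a[3] auth_id=8 → no match; dropped.
- a[4] auth_id=9 → 2 match(es) in p → 2 row(s).
- a[5] auth_id=2 → no match; dropped.
- a[6] auth_id=1 → no match; dropped.
- a[7] auth_id=4 → no match; dropped.
- a[8] auth_id=NULL → no match; dropped.
After projecting and ordering:
a.aname | p.year | p.auth_id | a.auth_id
Judy | 2023 | 9 | 9
Judy | 2024 | 9 | 9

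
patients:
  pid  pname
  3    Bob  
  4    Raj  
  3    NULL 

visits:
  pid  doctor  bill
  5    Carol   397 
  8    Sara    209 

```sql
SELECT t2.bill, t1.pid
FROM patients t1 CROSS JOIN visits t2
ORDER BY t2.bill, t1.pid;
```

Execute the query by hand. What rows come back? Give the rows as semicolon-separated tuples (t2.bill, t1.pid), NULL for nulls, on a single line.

(209, 3); (209, 3); (209, 4); (397, 3); (397, 3); (397, 4)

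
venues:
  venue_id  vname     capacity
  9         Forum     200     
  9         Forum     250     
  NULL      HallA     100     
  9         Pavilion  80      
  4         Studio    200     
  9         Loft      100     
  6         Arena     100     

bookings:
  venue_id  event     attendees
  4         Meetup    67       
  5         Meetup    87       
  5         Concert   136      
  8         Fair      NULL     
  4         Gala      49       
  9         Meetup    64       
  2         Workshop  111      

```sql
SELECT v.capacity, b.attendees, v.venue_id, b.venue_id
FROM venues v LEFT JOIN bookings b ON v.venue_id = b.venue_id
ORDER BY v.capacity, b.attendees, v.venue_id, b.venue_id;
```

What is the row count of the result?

LEFT JOIN keeps every row from `venues`; unmatched rows get NULL for `bookings`'s columns.
Matching on v.venue_id = b.venue_id. A NULL in a compared column never satisfies the condition.
Matched pairs: 6; unmatched v rows kept: 2.
Total: 6 matched + 2 padded = 8 rows.

8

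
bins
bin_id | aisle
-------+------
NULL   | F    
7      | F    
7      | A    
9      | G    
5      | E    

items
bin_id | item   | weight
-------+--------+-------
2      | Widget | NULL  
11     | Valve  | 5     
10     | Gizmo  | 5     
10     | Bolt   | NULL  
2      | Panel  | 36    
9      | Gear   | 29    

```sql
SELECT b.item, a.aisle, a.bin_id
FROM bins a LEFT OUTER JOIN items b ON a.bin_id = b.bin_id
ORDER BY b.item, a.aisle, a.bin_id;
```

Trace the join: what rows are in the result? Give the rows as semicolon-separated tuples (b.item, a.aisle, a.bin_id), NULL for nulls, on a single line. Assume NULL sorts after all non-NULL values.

LEFT JOIN keeps every row from `bins`; unmatched rows get NULL for `items`'s columns.
Matching on a.bin_id = b.bin_id. A NULL in a compared column never satisfies the condition.
- a (bin_id=NULL) has no partner → padded with NULL.
- a (bin_id=7) has no partner → padded with NULL.
- a (bin_id=7) has no partner → padded with NULL.
- a (bin_id=9) pairs with 1 row(s) of b.
- a (bin_id=5) has no partner → padded with NULL.
After projecting and ordering:
b.item | a.aisle | a.bin_id
Gear | G | 9
NULL | A | 7
NULL | E | 5
NULL | F | 7
NULL | F | NULL

(Gear, G, 9); (NULL, A, 7); (NULL, E, 5); (NULL, F, 7); (NULL, F, NULL)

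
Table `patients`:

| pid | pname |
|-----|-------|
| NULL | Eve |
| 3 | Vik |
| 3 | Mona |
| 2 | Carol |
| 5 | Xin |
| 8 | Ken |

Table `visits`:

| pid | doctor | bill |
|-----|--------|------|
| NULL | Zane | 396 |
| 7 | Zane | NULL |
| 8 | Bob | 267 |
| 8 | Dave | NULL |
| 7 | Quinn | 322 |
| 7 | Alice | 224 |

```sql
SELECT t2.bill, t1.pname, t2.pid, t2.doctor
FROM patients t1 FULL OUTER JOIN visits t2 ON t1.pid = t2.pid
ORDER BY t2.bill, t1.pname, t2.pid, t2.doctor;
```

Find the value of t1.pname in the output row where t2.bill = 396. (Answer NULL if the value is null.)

FULL OUTER JOIN keeps every row from both sides; unmatched rows get NULL for the other side's columns.
Matching on t1.pid = t2.pid. A NULL in a compared column never satisfies the condition.
- t1 row (pid=NULL): no match → kept, t2 columns NULL.
- t1 row (pid=3): no match → kept, t2 columns NULL.
- t1 row (pid=3): no match → kept, t2 columns NULL.
- t1 row (pid=2): no match → kept, t2 columns NULL.
- t1 row (pid=5): no match → kept, t2 columns NULL.
- t1 row (pid=8): matches 2 t2 row(s) → 2 output row(s).
- plus 4 unmatched t2 row(s), each kept with NULL t1 columns.

NULL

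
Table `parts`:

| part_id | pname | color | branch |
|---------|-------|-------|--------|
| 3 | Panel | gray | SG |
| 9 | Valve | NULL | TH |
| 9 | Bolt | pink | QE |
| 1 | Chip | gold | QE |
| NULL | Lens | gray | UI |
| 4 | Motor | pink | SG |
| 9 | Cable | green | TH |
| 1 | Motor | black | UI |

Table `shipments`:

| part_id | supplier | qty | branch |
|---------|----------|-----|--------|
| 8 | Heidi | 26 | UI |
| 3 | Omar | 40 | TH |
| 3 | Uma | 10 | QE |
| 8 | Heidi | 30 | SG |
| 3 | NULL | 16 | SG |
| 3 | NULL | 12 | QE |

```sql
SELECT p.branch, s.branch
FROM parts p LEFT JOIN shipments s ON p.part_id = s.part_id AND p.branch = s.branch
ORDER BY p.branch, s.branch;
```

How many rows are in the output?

8

LEFT JOIN keeps every row from `parts`; unmatched rows get NULL for `shipments`'s columns.
Matching on p.part_id = s.part_id AND p.branch = s.branch. A NULL in a compared column never satisfies the condition.
- part_id=3, branch=SG: 1 matching s row(s), so 1 row(s) emitted.
- part_id=9, branch=TH: no s row matches, row kept with s columns NULL.
- part_id=9, branch=QE: no s row matches, row kept with s columns NULL.
- part_id=1, branch=QE: no s row matches, row kept with s columns NULL.
- part_id=NULL, branch=UI: no s row matches, row kept with s columns NULL.
- part_id=4, branch=SG: no s row matches, row kept with s columns NULL.
- part_id=9, branch=TH: no s row matches, row kept with s columns NULL.
- part_id=1, branch=UI: no s row matches, row kept with s columns NULL.
Total: 1 matched + 7 padded = 8 rows.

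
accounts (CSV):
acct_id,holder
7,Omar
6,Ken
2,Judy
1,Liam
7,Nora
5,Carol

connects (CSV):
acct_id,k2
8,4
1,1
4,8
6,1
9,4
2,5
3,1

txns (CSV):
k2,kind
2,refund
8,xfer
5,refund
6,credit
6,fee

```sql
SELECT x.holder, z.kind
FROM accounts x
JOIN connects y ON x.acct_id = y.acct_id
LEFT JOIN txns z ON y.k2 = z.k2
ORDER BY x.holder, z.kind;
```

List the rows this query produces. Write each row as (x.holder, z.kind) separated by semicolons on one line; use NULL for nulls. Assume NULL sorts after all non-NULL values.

Joins associate left-to-right: accounts INNER JOIN connects on acct_id gives 3 intermediate row(s).
Then LEFT JOIN `txns z` on k2: each of those 3 rows is kept; rows whose y.k2 has no match in z get NULL for z's columns.

(Judy, refund); (Ken, NULL); (Liam, NULL)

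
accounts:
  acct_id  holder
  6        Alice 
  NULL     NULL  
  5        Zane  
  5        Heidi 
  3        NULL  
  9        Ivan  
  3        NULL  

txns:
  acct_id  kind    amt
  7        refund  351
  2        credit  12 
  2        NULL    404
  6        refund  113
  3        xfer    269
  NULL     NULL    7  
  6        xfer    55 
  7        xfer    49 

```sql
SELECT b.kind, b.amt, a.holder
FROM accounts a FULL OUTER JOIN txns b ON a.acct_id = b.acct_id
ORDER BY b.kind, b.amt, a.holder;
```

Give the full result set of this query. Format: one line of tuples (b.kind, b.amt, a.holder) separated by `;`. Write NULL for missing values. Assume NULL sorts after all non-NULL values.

FULL OUTER JOIN keeps every row from both sides; unmatched rows get NULL for the other side's columns.
Matching on a.acct_id = b.acct_id. A NULL in a compared column never satisfies the condition.
- a (acct_id=6) pairs with 2 row(s) of b.
- a (acct_id=NULL) has no partner → padded with NULL.
- a (acct_id=5) has no partner → padded with NULL.
- a (acct_id=5) has no partner → padded with NULL.
- a (acct_id=3) pairs with 1 row(s) of b.
- a (acct_id=9) has no partner → padded with NULL.
- a (acct_id=3) pairs with 1 row(s) of b.
- 5 b row(s) had no a match → kept, a columns NULL.

(credit, 12, NULL); (refund, 113, Alice); (refund, 351, NULL); (xfer, 49, NULL); (xfer, 55, Alice); (xfer, 269, NULL); (xfer, 269, NULL); (NULL, 7, NULL); (NULL, 404, NULL); (NULL, NULL, Heidi); (NULL, NULL, Ivan); (NULL, NULL, Zane); (NULL, NULL, NULL)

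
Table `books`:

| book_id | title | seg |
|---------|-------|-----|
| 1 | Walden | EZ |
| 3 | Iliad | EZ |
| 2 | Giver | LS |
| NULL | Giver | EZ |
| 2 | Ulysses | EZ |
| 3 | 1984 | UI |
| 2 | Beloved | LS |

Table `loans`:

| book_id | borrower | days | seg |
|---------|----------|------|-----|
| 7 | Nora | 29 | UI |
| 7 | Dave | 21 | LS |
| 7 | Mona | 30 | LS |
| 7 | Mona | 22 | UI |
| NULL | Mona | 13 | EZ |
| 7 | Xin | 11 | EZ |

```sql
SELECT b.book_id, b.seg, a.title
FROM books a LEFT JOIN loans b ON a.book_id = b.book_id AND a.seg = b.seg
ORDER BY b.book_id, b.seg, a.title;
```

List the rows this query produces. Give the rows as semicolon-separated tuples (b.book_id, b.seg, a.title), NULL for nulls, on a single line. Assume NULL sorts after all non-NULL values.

(NULL, NULL, 1984); (NULL, NULL, Beloved); (NULL, NULL, Giver); (NULL, NULL, Giver); (NULL, NULL, Iliad); (NULL, NULL, Ulysses); (NULL, NULL, Walden)

LEFT JOIN keeps every row from `books`; unmatched rows get NULL for `loans`'s columns.
Matching on a.book_id = b.book_id AND a.seg = b.seg. A NULL in a compared column never satisfies the condition.
- a row (book_id=1, seg=EZ): no match → kept, b columns NULL.
- a row (book_id=3, seg=EZ): no match → kept, b columns NULL.
- a row (book_id=2, seg=LS): no match → kept, b columns NULL.
- a row (book_id=NULL, seg=EZ): no match → kept, b columns NULL.
- a row (book_id=2, seg=EZ): no match → kept, b columns NULL.
- a row (book_id=3, seg=UI): no match → kept, b columns NULL.
- a row (book_id=2, seg=LS): no match → kept, b columns NULL.
After projecting and ordering:
b.book_id | b.seg | a.title
NULL | NULL | 1984
NULL | NULL | Beloved
NULL | NULL | Giver
NULL | NULL | Giver
NULL | NULL | Iliad
NULL | NULL | Ulysses
NULL | NULL | Walden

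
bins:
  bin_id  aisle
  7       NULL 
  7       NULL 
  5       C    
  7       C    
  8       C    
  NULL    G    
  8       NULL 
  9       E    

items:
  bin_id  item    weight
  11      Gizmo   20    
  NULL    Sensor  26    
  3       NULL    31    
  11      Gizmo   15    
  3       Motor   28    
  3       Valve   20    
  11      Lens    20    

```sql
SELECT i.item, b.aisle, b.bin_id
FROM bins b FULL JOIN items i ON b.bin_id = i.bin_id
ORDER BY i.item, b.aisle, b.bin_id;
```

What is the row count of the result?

FULL OUTER JOIN keeps every row from both sides; unmatched rows get NULL for the other side's columns.
Matching on b.bin_id = i.bin_id. A NULL in a compared column never satisfies the condition.
Matched pairs: 0; unmatched b rows kept: 8; unmatched i rows kept: 7.
Total: 0 matched + 15 padded = 15 rows.

15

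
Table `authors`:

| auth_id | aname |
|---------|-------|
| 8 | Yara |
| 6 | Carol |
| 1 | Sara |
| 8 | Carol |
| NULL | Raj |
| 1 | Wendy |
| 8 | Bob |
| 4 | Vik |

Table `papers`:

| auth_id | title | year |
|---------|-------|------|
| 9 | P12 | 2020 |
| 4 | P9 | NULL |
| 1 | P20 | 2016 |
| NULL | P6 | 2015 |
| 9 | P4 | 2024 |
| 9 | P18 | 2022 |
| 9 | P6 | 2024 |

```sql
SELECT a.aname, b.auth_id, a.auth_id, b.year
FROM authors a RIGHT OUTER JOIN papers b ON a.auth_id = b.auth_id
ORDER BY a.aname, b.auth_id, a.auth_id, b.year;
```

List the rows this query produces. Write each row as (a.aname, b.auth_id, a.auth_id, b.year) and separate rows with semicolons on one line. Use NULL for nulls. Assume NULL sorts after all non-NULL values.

RIGHT JOIN keeps every row from `papers`; unmatched rows get NULL for `authors`'s columns.
Matching on a.auth_id = b.auth_id. A NULL in a compared column never satisfies the condition.
- a row (auth_id=8): no match.
- a row (auth_id=6): no match.
- a row (auth_id=1): matches 1 b row(s) → 1 output row(s).
- a row (auth_id=8): no match.
- a row (auth_id=NULL): no match.
- a row (auth_id=1): matches 1 b row(s) → 1 output row(s).
- a row (auth_id=8): no match.
- a row (auth_id=4): matches 1 b row(s) → 1 output row(s).
- 5 row(s) from b found no a partner → padded with NULL.
After projecting and ordering:
a.aname | b.auth_id | a.auth_id | b.year
Sara | 1 | 1 | 2016
Vik | 4 | 4 | NULL
Wendy | 1 | 1 | 2016
NULL | 9 | NULL | 2020
NULL | 9 | NULL | 2022
NULL | 9 | NULL | 2024
NULL | 9 | NULL | 2024
NULL | NULL | NULL | 2015

(Sara, 1, 1, 2016); (Vik, 4, 4, NULL); (Wendy, 1, 1, 2016); (NULL, 9, NULL, 2020); (NULL, 9, NULL, 2022); (NULL, 9, NULL, 2024); (NULL, 9, NULL, 2024); (NULL, NULL, NULL, 2015)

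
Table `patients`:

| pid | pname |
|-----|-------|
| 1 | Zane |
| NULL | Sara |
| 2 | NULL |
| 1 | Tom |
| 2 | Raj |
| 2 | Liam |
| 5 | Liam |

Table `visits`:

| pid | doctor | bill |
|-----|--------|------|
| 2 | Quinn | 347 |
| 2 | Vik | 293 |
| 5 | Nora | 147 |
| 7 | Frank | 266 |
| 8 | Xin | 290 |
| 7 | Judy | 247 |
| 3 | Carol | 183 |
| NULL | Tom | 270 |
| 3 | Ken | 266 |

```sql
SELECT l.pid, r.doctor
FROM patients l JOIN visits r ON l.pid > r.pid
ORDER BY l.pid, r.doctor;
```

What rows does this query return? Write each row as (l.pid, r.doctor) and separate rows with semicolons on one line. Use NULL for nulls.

(5, Carol); (5, Ken); (5, Quinn); (5, Vik)

INNER JOIN keeps only pairs where the ON condition holds.
Matching on l.pid > r.pid. A NULL in a compared column never satisfies the condition.
- pid=1: no matching r row, dropped.
- pid=NULL: no matching r row, dropped.
- pid=2: no matching r row, dropped.
- pid=1: no matching r row, dropped.
- pid=2: no matching r row, dropped.
- pid=2: no matching r row, dropped.
- pid=5: 4 matching r row(s), so 4 row(s) emitted.
After projecting and ordering:
l.pid | r.doctor
5 | Carol
5 | Ken
5 | Quinn
5 | Vik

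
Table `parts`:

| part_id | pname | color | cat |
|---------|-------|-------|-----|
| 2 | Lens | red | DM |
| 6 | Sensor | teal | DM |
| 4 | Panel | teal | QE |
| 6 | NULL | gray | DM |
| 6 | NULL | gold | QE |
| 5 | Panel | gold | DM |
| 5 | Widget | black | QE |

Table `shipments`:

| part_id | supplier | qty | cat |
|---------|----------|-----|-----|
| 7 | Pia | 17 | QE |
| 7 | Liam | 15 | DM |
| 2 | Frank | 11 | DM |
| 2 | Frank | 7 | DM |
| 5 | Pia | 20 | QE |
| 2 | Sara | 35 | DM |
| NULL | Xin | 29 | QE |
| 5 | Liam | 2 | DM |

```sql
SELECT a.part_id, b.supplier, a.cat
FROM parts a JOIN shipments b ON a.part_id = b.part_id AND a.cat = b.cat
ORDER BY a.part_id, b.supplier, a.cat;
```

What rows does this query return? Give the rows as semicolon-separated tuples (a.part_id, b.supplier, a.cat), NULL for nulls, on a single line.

(2, Frank, DM); (2, Frank, DM); (2, Sara, DM); (5, Liam, DM); (5, Pia, QE)

INNER JOIN keeps only pairs where the ON condition holds.
Matching on a.part_id = b.part_id AND a.cat = b.cat. A NULL in a compared column never satisfies the condition.
Matched pairs: 5.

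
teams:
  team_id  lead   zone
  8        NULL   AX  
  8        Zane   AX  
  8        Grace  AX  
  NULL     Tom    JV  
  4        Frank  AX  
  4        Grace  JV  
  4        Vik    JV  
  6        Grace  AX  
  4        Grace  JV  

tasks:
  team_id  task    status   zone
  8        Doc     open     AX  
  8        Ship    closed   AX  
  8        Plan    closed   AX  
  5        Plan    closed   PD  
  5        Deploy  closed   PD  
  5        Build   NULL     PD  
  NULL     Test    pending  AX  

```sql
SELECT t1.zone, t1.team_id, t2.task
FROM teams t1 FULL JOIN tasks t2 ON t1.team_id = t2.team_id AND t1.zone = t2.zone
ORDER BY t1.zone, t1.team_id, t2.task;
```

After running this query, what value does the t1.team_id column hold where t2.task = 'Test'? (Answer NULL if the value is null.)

FULL OUTER JOIN keeps every row from both sides; unmatched rows get NULL for the other side's columns.
Matching on t1.team_id = t2.team_id AND t1.zone = t2.zone. A NULL in a compared column never satisfies the condition.
Matched pairs: 9; unmatched t1 rows kept: 6; unmatched t2 rows kept: 4.

NULL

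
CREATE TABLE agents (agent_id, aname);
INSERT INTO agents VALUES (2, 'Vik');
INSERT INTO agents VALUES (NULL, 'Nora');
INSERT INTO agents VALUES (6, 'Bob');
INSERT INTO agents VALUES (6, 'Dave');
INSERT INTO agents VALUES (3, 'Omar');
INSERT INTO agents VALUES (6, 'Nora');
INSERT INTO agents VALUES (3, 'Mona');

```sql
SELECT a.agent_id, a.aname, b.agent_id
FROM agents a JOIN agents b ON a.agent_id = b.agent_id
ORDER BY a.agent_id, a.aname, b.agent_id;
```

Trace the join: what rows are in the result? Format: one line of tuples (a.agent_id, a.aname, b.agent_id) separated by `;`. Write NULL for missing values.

INNER JOIN keeps only pairs where the ON condition holds.
Matching on a.agent_id = b.agent_id. A NULL in a compared column never satisfies the condition.
Matched pairs: 14.

(2, Vik, 2); (3, Mona, 3); (3, Mona, 3); (3, Omar, 3); (3, Omar, 3); (6, Bob, 6); (6, Bob, 6); (6, Bob, 6); (6, Dave, 6); (6, Dave, 6); (6, Dave, 6); (6, Nora, 6); (6, Nora, 6); (6, Nora, 6)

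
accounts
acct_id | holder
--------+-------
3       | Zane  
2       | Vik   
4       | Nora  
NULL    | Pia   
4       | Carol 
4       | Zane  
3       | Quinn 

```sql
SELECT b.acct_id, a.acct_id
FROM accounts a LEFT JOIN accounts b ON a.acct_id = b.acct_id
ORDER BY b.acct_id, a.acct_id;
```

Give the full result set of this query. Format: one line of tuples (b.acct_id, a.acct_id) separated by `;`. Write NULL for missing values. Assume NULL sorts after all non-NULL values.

(2, 2); (3, 3); (3, 3); (3, 3); (3, 3); (4, 4); (4, 4); (4, 4); (4, 4); (4, 4); (4, 4); (4, 4); (4, 4); (4, 4); (NULL, NULL)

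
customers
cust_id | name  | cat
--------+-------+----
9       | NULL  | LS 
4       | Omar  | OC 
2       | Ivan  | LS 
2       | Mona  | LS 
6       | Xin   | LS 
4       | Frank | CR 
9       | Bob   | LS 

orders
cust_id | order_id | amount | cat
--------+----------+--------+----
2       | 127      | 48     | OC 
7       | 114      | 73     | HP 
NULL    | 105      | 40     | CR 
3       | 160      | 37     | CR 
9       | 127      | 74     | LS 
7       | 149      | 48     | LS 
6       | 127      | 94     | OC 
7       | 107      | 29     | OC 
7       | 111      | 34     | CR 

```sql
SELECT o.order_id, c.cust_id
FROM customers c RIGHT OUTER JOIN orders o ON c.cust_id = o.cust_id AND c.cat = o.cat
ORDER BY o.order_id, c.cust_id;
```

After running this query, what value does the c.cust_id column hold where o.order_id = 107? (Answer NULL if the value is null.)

RIGHT JOIN keeps every row from `orders`; unmatched rows get NULL for `customers`'s columns.
Matching on c.cust_id = o.cust_id AND c.cat = o.cat. A NULL in a compared column never satisfies the condition.
Matched pairs: 2; unmatched o rows kept: 8.

NULL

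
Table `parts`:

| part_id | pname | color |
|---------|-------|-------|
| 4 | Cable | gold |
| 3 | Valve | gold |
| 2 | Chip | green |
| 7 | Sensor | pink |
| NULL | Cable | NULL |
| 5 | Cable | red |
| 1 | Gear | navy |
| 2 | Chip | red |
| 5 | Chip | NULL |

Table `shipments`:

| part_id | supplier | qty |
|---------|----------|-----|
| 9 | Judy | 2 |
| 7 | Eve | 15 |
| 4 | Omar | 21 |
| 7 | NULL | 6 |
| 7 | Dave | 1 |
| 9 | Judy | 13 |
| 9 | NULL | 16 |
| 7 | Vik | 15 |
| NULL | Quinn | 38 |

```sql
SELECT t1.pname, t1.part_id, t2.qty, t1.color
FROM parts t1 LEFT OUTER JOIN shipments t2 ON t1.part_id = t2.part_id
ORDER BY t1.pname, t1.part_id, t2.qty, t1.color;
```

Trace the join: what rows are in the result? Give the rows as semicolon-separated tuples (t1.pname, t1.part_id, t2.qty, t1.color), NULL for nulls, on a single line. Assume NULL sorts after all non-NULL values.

(Cable, 4, 21, gold); (Cable, 5, NULL, red); (Cable, NULL, NULL, NULL); (Chip, 2, NULL, green); (Chip, 2, NULL, red); (Chip, 5, NULL, NULL); (Gear, 1, NULL, navy); (Sensor, 7, 1, pink); (Sensor, 7, 6, pink); (Sensor, 7, 15, pink); (Sensor, 7, 15, pink); (Valve, 3, NULL, gold)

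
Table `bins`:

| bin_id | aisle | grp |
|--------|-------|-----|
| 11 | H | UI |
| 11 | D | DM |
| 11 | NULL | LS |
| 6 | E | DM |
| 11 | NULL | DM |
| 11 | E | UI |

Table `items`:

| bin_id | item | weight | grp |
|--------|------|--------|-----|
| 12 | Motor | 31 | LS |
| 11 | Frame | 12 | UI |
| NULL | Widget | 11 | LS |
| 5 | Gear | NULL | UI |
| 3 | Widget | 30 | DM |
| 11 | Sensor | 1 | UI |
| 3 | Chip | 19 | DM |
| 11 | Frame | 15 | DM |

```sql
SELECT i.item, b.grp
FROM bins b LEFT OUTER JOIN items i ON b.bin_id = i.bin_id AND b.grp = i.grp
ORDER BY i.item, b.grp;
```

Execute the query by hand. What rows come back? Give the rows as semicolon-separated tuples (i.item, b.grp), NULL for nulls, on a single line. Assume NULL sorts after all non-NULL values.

LEFT JOIN keeps every row from `bins`; unmatched rows get NULL for `items`'s columns.
Matching on b.bin_id = i.bin_id AND b.grp = i.grp. A NULL in a compared column never satisfies the condition.
- b[0] bin_id=11, grp=UI → 2 match(es) in i → 2 row(s).
- b[1] bin_id=11, grp=DM → 1 match(es) in i → 1 row(s).
- b[2] bin_id=11, grp=LS → no match; kept with NULLs on the i side.
- b[3] bin_id=6, grp=DM → no match; kept with NULLs on the i side.
- b[4] bin_id=11, grp=DM → 1 match(es) in i → 1 row(s).
- b[5] bin_id=11, grp=UI → 2 match(es) in i → 2 row(s).
After projecting and ordering:
i.item | b.grp
Frame | DM
Frame | DM
Frame | UI
Frame | UI
Sensor | UI
Sensor | UI
NULL | DM
NULL | LS

(Frame, DM); (Frame, DM); (Frame, UI); (Frame, UI); (Sensor, UI); (Sensor, UI); (NULL, DM); (NULL, LS)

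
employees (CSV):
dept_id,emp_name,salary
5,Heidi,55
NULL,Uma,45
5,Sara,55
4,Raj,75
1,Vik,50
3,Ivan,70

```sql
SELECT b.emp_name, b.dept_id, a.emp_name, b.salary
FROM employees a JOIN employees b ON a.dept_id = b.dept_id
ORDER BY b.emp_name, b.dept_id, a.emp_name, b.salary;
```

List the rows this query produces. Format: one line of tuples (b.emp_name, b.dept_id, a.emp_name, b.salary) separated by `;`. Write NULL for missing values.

INNER JOIN keeps only pairs where the ON condition holds.
Matching on a.dept_id = b.dept_id. A NULL in a compared column never satisfies the condition.
Matched pairs: 7.

(Heidi, 5, Heidi, 55); (Heidi, 5, Sara, 55); (Ivan, 3, Ivan, 70); (Raj, 4, Raj, 75); (Sara, 5, Heidi, 55); (Sara, 5, Sara, 55); (Vik, 1, Vik, 50)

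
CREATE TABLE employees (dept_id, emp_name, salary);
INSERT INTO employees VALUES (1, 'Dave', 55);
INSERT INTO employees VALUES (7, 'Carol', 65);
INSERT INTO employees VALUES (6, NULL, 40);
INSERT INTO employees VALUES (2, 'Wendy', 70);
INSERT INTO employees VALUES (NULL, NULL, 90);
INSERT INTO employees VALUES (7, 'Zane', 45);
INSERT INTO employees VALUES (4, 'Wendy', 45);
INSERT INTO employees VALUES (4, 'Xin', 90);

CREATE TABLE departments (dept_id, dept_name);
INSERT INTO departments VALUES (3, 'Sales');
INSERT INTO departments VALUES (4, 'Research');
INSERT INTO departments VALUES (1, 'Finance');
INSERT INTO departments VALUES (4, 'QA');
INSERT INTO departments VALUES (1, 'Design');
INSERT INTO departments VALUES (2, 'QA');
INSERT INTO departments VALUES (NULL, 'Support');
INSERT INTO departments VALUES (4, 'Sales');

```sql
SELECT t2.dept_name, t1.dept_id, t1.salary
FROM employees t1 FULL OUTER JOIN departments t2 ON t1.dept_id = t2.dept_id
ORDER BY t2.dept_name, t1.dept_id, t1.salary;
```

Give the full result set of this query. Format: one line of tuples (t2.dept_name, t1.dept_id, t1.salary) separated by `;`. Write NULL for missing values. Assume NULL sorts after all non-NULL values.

(Design, 1, 55); (Finance, 1, 55); (QA, 2, 70); (QA, 4, 45); (QA, 4, 90); (Research, 4, 45); (Research, 4, 90); (Sales, 4, 45); (Sales, 4, 90); (Sales, NULL, NULL); (Support, NULL, NULL); (NULL, 6, 40); (NULL, 7, 45); (NULL, 7, 65); (NULL, NULL, 90)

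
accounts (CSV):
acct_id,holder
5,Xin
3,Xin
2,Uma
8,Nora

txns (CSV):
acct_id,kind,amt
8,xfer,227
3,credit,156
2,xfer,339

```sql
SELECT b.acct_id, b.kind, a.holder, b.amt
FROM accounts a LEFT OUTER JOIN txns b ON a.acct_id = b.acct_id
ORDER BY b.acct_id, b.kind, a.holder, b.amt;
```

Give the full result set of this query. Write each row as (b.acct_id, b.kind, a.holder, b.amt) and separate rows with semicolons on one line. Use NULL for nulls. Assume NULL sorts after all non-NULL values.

LEFT JOIN keeps every row from `accounts`; unmatched rows get NULL for `txns`'s columns.
Matching on a.acct_id = b.acct_id.
- a (acct_id=5) has no partner → padded with NULL.
- a (acct_id=3) pairs with 1 row(s) of b.
- a (acct_id=2) pairs with 1 row(s) of b.
- a (acct_id=8) pairs with 1 row(s) of b.
After projecting and ordering:
b.acct_id | b.kind | a.holder | b.amt
2 | xfer | Uma | 339
3 | credit | Xin | 156
8 | xfer | Nora | 227
NULL | NULL | Xin | NULL

(2, xfer, Uma, 339); (3, credit, Xin, 156); (8, xfer, Nora, 227); (NULL, NULL, Xin, NULL)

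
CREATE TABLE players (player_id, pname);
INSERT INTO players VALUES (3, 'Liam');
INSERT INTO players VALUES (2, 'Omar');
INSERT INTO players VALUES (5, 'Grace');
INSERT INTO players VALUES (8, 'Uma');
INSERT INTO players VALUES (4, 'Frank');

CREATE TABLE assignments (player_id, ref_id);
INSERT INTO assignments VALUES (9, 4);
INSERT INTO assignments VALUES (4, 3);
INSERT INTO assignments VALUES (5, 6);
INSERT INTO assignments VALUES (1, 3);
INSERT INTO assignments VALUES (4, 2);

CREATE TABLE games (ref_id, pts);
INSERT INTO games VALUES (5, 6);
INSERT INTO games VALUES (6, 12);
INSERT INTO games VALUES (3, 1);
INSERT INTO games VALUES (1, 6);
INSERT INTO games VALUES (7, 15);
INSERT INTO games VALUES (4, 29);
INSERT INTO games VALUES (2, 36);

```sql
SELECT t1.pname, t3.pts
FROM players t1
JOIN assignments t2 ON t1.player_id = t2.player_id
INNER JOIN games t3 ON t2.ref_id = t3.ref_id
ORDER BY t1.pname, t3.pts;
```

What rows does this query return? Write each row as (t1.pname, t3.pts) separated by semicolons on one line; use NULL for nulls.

(Frank, 1); (Frank, 36); (Grace, 12)

Step 1 — t1 INNER JOIN t2 on player_id → 3 row(s).
Then INNER JOIN `games t3` on ref_id: keep only rows whose t2.ref_id appears in t3.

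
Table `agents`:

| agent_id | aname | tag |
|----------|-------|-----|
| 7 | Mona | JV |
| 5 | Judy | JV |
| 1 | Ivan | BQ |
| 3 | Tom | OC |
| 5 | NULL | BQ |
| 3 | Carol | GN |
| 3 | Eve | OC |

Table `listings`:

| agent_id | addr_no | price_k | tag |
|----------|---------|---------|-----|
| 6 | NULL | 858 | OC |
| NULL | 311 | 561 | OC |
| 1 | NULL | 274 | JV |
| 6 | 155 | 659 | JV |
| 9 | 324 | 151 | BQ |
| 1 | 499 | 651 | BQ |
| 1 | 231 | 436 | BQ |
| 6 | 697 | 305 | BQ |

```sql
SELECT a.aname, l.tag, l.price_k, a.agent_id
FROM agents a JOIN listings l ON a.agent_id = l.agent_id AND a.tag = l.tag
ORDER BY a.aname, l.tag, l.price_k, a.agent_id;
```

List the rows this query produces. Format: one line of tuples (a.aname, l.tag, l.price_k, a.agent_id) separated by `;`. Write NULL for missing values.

INNER JOIN keeps only pairs where the ON condition holds.
Matching on a.agent_id = l.agent_id AND a.tag = l.tag. A NULL in a compared column never satisfies the condition.
- agent_id=7, tag=JV: no matching l row, dropped.
- agent_id=5, tag=JV: no matching l row, dropped.
- agent_id=1, tag=BQ: 2 matching l row(s), so 2 row(s) emitted.
- agent_id=3, tag=OC: no matching l row, dropped.
- agent_id=5, tag=BQ: no matching l row, dropped.
- agent_id=3, tag=GN: no matching l row, dropped.
- agent_id=3, tag=OC: no matching l row, dropped.
After projecting and ordering:
a.aname | l.tag | l.price_k | a.agent_id
Ivan | BQ | 436 | 1
Ivan | BQ | 651 | 1

(Ivan, BQ, 436, 1); (Ivan, BQ, 651, 1)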